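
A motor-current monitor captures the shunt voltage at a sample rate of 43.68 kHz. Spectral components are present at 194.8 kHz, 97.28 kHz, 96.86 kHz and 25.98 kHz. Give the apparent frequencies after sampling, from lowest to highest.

9.5 kHz, 9.92 kHz, 17.7 kHz, 20.08 kHz

fs/2 = 21.84 kHz.
194.8 kHz mod fs = 20.08 kHz.
20.08 kHz ≤ fs/2 = 21.84 kHz, appears at 20.08 kHz.
97.28 kHz mod fs = 9.92 kHz.
9.92 kHz ≤ fs/2 = 21.84 kHz, appears at 9.92 kHz.
96.86 kHz mod fs = 9.5 kHz.
9.5 kHz ≤ fs/2 = 21.84 kHz, appears at 9.5 kHz.
25.98 kHz > fs/2 = 21.84 kHz, folds to fs − 25.98 kHz = 17.7 kHz.
Distinct values: {9.5 kHz, 9.92 kHz, 17.7 kHz, 20.08 kHz}.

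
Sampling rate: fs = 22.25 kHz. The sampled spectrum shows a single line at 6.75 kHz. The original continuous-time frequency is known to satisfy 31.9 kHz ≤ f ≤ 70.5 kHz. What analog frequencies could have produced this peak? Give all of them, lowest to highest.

Frequencies that alias to 6.75 kHz are k·fs ± 6.75 kHz for integer k ≥ 0.
k=0: 6.75 kHz.
k=1: 15.5 kHz, 29 kHz.
k=2: 37.75 kHz, 51.25 kHz.
k=3: 60 kHz, 73.5 kHz.
k=4: 82.25 kHz, 95.75 kHz.
Within [31.9 kHz, 70.5 kHz]: 37.75 kHz, 51.25 kHz, 60 kHz.

37.75 kHz, 51.25 kHz, 60 kHz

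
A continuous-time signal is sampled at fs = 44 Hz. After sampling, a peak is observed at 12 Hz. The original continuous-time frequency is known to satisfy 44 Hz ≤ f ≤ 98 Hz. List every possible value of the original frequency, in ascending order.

56 Hz, 76 Hz

Frequencies that alias to 12 Hz are k·fs ± 12 Hz for integer k ≥ 0.
k=0: 12 Hz.
k=1: 32 Hz, 56 Hz.
k=2: 76 Hz, 100 Hz.
k=3: 120 Hz, 144 Hz.
Within [44 Hz, 98 Hz]: 56 Hz, 76 Hz.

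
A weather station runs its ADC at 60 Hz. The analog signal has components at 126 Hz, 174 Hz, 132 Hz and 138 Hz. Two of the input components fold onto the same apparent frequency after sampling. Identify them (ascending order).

fs/2 = 30 Hz.
126 Hz mod fs = 6 Hz.
6 Hz ≤ fs/2 = 30 Hz, appears at 6 Hz.
174 Hz mod fs = 54 Hz.
54 Hz > fs/2 = 30 Hz, folds to fs − 54 Hz = 6 Hz.
132 Hz mod fs = 12 Hz.
12 Hz ≤ fs/2 = 30 Hz, appears at 12 Hz.
138 Hz mod fs = 18 Hz.
18 Hz ≤ fs/2 = 30 Hz, appears at 18 Hz.
126 Hz and 174 Hz both map to 6 Hz.

126 Hz, 174 Hz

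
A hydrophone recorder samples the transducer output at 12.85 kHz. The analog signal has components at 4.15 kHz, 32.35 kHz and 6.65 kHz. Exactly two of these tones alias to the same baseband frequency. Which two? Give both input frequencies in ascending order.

fs/2 = 6.425 kHz.
4.15 kHz ≤ fs/2 = 6.425 kHz, passes unchanged.
32.35 kHz mod fs = 6.65 kHz.
6.65 kHz > fs/2 = 6.425 kHz, folds to fs − 6.65 kHz = 6.2 kHz.
6.65 kHz > fs/2 = 6.425 kHz, folds to fs − 6.65 kHz = 6.2 kHz.
6.65 kHz and 32.35 kHz both map to 6.2 kHz.

6.65 kHz, 32.35 kHz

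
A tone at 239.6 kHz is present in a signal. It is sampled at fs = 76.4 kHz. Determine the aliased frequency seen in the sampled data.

10.4 kHz

239.6 kHz mod fs = 10.4 kHz.
10.4 kHz ≤ fs/2 = 38.2 kHz, appears at 10.4 kHz.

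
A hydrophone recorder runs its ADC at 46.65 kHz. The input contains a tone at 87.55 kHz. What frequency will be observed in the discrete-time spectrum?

87.55 kHz mod fs = 40.9 kHz.
40.9 kHz > fs/2 = 23.325 kHz, folds to fs − 40.9 kHz = 5.75 kHz.

5.75 kHz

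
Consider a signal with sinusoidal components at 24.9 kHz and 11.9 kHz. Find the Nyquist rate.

49.8 kHz

Highest-frequency component: 24.9 kHz.
Nyquist rate = 2 × 24.9 kHz = 49.8 kHz.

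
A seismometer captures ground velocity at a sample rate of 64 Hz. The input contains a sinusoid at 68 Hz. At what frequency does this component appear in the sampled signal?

4 Hz

68 Hz mod fs = 4 Hz.
4 Hz ≤ fs/2 = 32 Hz, appears at 4 Hz.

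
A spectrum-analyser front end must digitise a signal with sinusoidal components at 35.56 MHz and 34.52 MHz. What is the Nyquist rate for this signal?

Highest-frequency component: 35.56 MHz.
Nyquist rate = 2 × 35.56 MHz = 71.12 MHz.

71.12 MHz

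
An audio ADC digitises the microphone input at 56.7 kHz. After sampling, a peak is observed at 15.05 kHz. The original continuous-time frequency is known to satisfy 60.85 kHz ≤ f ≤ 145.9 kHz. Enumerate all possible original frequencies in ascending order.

Frequencies that alias to 15.05 kHz are k·fs ± 15.05 kHz for integer k ≥ 0.
k=0: 15.05 kHz.
k=1: 41.65 kHz, 71.75 kHz.
k=2: 98.35 kHz, 128.45 kHz.
k=3: 155.05 kHz, 185.15 kHz.
Within [60.85 kHz, 145.9 kHz]: 71.75 kHz, 98.35 kHz, 128.45 kHz.

71.75 kHz, 98.35 kHz, 128.45 kHz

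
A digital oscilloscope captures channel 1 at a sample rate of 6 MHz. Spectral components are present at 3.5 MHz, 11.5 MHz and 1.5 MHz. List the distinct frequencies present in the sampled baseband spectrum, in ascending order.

0.5 MHz, 1.5 MHz, 2.5 MHz

fs/2 = 3 MHz.
3.5 MHz > fs/2 = 3 MHz, folds to fs − 3.5 MHz = 2.5 MHz.
11.5 MHz mod fs = 5.5 MHz.
5.5 MHz > fs/2 = 3 MHz, folds to fs − 5.5 MHz = 0.5 MHz.
1.5 MHz ≤ fs/2 = 3 MHz, passes unchanged.
Distinct values: {0.5 MHz, 1.5 MHz, 2.5 MHz}.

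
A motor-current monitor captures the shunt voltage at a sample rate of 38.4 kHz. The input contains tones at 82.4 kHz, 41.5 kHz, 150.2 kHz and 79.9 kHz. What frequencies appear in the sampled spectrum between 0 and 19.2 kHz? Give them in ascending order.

fs/2 = 19.2 kHz.
82.4 kHz mod fs = 5.6 kHz.
5.6 kHz ≤ fs/2 = 19.2 kHz, appears at 5.6 kHz.
41.5 kHz mod fs = 3.1 kHz.
3.1 kHz ≤ fs/2 = 19.2 kHz, appears at 3.1 kHz.
150.2 kHz mod fs = 35 kHz.
35 kHz > fs/2 = 19.2 kHz, folds to fs − 35 kHz = 3.4 kHz.
79.9 kHz mod fs = 3.1 kHz.
3.1 kHz ≤ fs/2 = 19.2 kHz, appears at 3.1 kHz.
Distinct values: {3.1 kHz, 3.4 kHz, 5.6 kHz}.

3.1 kHz, 3.4 kHz, 5.6 kHz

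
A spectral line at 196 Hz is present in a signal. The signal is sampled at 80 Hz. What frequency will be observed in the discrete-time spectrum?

196 Hz mod fs = 36 Hz.
36 Hz ≤ fs/2 = 40 Hz, appears at 36 Hz.

36 Hz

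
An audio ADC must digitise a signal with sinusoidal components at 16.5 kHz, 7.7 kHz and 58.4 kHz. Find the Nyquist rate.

116.8 kHz

Highest-frequency component: 58.4 kHz.
Nyquist rate = 2 × 58.4 kHz = 116.8 kHz.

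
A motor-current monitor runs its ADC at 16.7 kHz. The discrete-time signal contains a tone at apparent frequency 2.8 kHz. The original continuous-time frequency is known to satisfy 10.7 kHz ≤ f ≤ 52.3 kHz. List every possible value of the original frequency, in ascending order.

13.9 kHz, 19.5 kHz, 30.6 kHz, 36.2 kHz, 47.3 kHz

Frequencies that alias to 2.8 kHz are k·fs ± 2.8 kHz for integer k ≥ 0.
k=0: 2.8 kHz.
k=1: 13.9 kHz, 19.5 kHz.
k=2: 30.6 kHz, 36.2 kHz.
k=3: 47.3 kHz, 52.9 kHz.
k=4: 64 kHz, 69.6 kHz.
Within [10.7 kHz, 52.3 kHz]: 13.9 kHz, 19.5 kHz, 30.6 kHz, 36.2 kHz, 47.3 kHz.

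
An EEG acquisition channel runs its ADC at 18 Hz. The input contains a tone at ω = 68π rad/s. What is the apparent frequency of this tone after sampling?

ω = 68π rad/s → f = ω/(2π) = 34 Hz.
34 Hz mod fs = 16 Hz.
16 Hz > fs/2 = 9 Hz, folds to fs − 16 Hz = 2 Hz.

2 Hz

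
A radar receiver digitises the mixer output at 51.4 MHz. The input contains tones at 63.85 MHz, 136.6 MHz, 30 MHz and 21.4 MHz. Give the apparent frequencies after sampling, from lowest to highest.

12.45 MHz, 17.6 MHz, 21.4 MHz

fs/2 = 25.7 MHz.
63.85 MHz mod fs = 12.45 MHz.
12.45 MHz ≤ fs/2 = 25.7 MHz, appears at 12.45 MHz.
136.6 MHz mod fs = 33.8 MHz.
33.8 MHz > fs/2 = 25.7 MHz, folds to fs − 33.8 MHz = 17.6 MHz.
30 MHz > fs/2 = 25.7 MHz, folds to fs − 30 MHz = 21.4 MHz.
21.4 MHz ≤ fs/2 = 25.7 MHz, passes unchanged.
Distinct values: {12.45 MHz, 17.6 MHz, 21.4 MHz}.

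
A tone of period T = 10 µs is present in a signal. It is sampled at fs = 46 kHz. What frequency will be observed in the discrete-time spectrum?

8 kHz

T = 10 µs → f = 1/T = 100 kHz.
100 kHz mod fs = 8 kHz.
8 kHz ≤ fs/2 = 23 kHz, appears at 8 kHz.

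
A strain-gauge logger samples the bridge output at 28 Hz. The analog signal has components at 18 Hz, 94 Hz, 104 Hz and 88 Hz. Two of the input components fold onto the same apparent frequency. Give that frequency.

fs/2 = 14 Hz.
18 Hz > fs/2 = 14 Hz, folds to fs − 18 Hz = 10 Hz.
94 Hz mod fs = 10 Hz.
10 Hz ≤ fs/2 = 14 Hz, appears at 10 Hz.
104 Hz mod fs = 20 Hz.
20 Hz > fs/2 = 14 Hz, folds to fs − 20 Hz = 8 Hz.
88 Hz mod fs = 4 Hz.
4 Hz ≤ fs/2 = 14 Hz, appears at 4 Hz.
18 Hz and 94 Hz both map to 10 Hz.

10 Hz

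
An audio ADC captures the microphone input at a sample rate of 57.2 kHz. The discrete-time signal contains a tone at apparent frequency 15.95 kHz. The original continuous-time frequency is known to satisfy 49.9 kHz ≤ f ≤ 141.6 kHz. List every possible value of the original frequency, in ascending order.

Frequencies that alias to 15.95 kHz are k·fs ± 15.95 kHz for integer k ≥ 0.
k=0: 15.95 kHz.
k=1: 41.25 kHz, 73.15 kHz.
k=2: 98.45 kHz, 130.35 kHz.
k=3: 155.65 kHz, 187.55 kHz.
Within [49.9 kHz, 141.6 kHz]: 73.15 kHz, 98.45 kHz, 130.35 kHz.

73.15 kHz, 98.45 kHz, 130.35 kHz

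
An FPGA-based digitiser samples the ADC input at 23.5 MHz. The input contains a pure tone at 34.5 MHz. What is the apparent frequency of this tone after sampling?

34.5 MHz mod fs = 11 MHz.
11 MHz ≤ fs/2 = 11.75 MHz, appears at 11 MHz.

11 MHz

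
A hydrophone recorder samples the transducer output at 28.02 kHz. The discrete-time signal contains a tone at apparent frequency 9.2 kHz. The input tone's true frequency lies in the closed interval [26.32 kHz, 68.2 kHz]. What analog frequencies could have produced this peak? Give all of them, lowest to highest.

37.22 kHz, 46.84 kHz, 65.24 kHz

Frequencies that alias to 9.2 kHz are k·fs ± 9.2 kHz for integer k ≥ 0.
k=0: 9.2 kHz.
k=1: 18.82 kHz, 37.22 kHz.
k=2: 46.84 kHz, 65.24 kHz.
k=3: 74.86 kHz, 93.26 kHz.
Within [26.32 kHz, 68.2 kHz]: 37.22 kHz, 46.84 kHz, 65.24 kHz.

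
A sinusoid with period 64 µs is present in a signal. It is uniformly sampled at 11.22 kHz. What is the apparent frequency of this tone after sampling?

T = 64 µs → f = 1/T = 15.625 kHz.
15.625 kHz mod fs = 4.405 kHz.
4.405 kHz ≤ fs/2 = 5.61 kHz, appears at 4.405 kHz.

4.405 kHz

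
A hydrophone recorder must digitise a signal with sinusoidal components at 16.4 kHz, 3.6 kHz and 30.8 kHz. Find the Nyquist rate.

Highest-frequency component: 30.8 kHz.
Nyquist rate = 2 × 30.8 kHz = 61.6 kHz.

61.6 kHz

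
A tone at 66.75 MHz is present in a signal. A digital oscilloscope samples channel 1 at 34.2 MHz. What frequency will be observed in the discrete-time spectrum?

66.75 MHz mod fs = 32.55 MHz.
32.55 MHz > fs/2 = 17.1 MHz, folds to fs − 32.55 MHz = 1.65 MHz.

1.65 MHz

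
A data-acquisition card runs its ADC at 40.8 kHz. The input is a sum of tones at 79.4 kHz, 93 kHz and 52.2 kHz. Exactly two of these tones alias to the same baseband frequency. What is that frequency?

fs/2 = 20.4 kHz.
79.4 kHz mod fs = 38.6 kHz.
38.6 kHz > fs/2 = 20.4 kHz, folds to fs − 38.6 kHz = 2.2 kHz.
93 kHz mod fs = 11.4 kHz.
11.4 kHz ≤ fs/2 = 20.4 kHz, appears at 11.4 kHz.
52.2 kHz mod fs = 11.4 kHz.
11.4 kHz ≤ fs/2 = 20.4 kHz, appears at 11.4 kHz.
52.2 kHz and 93 kHz both map to 11.4 kHz.

11.4 kHz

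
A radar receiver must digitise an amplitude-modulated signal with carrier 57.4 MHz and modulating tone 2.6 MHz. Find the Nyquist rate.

120 MHz

AM sidebands sit at fc ± fm = 54.8 MHz and 60 MHz.
Highest-frequency component: 60 MHz.
Nyquist rate = 2 × 60 MHz = 120 MHz.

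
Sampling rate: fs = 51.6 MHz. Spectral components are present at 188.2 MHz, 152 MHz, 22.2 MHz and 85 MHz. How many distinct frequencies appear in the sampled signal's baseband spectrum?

3

fs/2 = 25.8 MHz.
188.2 MHz mod fs = 33.4 MHz.
33.4 MHz > fs/2 = 25.8 MHz, folds to fs − 33.4 MHz = 18.2 MHz.
152 MHz mod fs = 48.8 MHz.
48.8 MHz > fs/2 = 25.8 MHz, folds to fs − 48.8 MHz = 2.8 MHz.
22.2 MHz ≤ fs/2 = 25.8 MHz, passes unchanged.
85 MHz mod fs = 33.4 MHz.
33.4 MHz > fs/2 = 25.8 MHz, folds to fs − 33.4 MHz = 18.2 MHz.
Distinct values: {2.8 MHz, 18.2 MHz, 22.2 MHz} → 3.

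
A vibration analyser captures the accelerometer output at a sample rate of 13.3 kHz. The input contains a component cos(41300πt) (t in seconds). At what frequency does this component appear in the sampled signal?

ω = 41300π rad/s → f = ω/(2π) = 20650 Hz = 20.65 kHz.
20.65 kHz mod fs = 7.35 kHz.
7.35 kHz > fs/2 = 6.65 kHz, folds to fs − 7.35 kHz = 5.95 kHz.

5.95 kHz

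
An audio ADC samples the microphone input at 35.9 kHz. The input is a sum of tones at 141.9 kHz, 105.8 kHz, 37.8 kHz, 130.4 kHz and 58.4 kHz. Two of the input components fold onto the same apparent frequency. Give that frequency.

fs/2 = 17.95 kHz.
141.9 kHz mod fs = 34.2 kHz.
34.2 kHz > fs/2 = 17.95 kHz, folds to fs − 34.2 kHz = 1.7 kHz.
105.8 kHz mod fs = 34 kHz.
34 kHz > fs/2 = 17.95 kHz, folds to fs − 34 kHz = 1.9 kHz.
37.8 kHz mod fs = 1.9 kHz.
1.9 kHz ≤ fs/2 = 17.95 kHz, appears at 1.9 kHz.
130.4 kHz mod fs = 22.7 kHz.
22.7 kHz > fs/2 = 17.95 kHz, folds to fs − 22.7 kHz = 13.2 kHz.
58.4 kHz mod fs = 22.5 kHz.
22.5 kHz > fs/2 = 17.95 kHz, folds to fs − 22.5 kHz = 13.4 kHz.
37.8 kHz and 105.8 kHz both map to 1.9 kHz.

1.9 kHz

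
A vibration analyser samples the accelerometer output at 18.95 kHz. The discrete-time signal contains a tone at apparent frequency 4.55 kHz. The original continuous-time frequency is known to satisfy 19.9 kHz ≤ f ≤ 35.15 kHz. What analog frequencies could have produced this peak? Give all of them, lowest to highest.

Frequencies that alias to 4.55 kHz are k·fs ± 4.55 kHz for integer k ≥ 0.
k=0: 4.55 kHz.
k=1: 14.4 kHz, 23.5 kHz.
k=2: 33.35 kHz, 42.45 kHz.
k=3: 52.3 kHz, 61.4 kHz.
Within [19.9 kHz, 35.15 kHz]: 23.5 kHz, 33.35 kHz.

23.5 kHz, 33.35 kHz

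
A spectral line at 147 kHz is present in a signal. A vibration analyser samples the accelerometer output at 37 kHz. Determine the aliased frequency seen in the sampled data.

147 kHz mod fs = 36 kHz.
36 kHz > fs/2 = 18.5 kHz, folds to fs − 36 kHz = 1 kHz.

1 kHz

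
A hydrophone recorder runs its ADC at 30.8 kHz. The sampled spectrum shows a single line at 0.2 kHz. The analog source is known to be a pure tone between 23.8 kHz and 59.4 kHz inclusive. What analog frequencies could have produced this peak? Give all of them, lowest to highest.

Frequencies that alias to 0.2 kHz are k·fs ± 0.2 kHz for integer k ≥ 0.
k=0: 0.2 kHz.
k=1: 30.6 kHz, 31 kHz.
k=2: 61.4 kHz, 61.8 kHz.
Within [23.8 kHz, 59.4 kHz]: 30.6 kHz, 31 kHz.

30.6 kHz, 31 kHz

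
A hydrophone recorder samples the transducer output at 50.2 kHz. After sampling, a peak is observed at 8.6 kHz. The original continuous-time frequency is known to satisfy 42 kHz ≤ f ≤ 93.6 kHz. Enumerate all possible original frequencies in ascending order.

58.8 kHz, 91.8 kHz

Frequencies that alias to 8.6 kHz are k·fs ± 8.6 kHz for integer k ≥ 0.
k=0: 8.6 kHz.
k=1: 41.6 kHz, 58.8 kHz.
k=2: 91.8 kHz, 109 kHz.
k=3: 142 kHz, 159.2 kHz.
Within [42 kHz, 93.6 kHz]: 58.8 kHz, 91.8 kHz.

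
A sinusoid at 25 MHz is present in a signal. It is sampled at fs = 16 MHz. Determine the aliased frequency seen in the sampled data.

25 MHz mod fs = 9 MHz.
9 MHz > fs/2 = 8 MHz, folds to fs − 9 MHz = 7 MHz.

7 MHz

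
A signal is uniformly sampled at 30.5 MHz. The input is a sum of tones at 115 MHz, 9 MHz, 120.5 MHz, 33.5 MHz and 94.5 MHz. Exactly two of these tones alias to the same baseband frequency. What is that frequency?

3 MHz

fs/2 = 15.25 MHz.
115 MHz mod fs = 23.5 MHz.
23.5 MHz > fs/2 = 15.25 MHz, folds to fs − 23.5 MHz = 7 MHz.
9 MHz ≤ fs/2 = 15.25 MHz, passes unchanged.
120.5 MHz mod fs = 29 MHz.
29 MHz > fs/2 = 15.25 MHz, folds to fs − 29 MHz = 1.5 MHz.
33.5 MHz mod fs = 3 MHz.
3 MHz ≤ fs/2 = 15.25 MHz, appears at 3 MHz.
94.5 MHz mod fs = 3 MHz.
3 MHz ≤ fs/2 = 15.25 MHz, appears at 3 MHz.
33.5 MHz and 94.5 MHz both map to 3 MHz.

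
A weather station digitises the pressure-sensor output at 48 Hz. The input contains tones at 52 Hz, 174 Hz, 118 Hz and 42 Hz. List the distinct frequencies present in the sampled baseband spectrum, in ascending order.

fs/2 = 24 Hz.
52 Hz mod fs = 4 Hz.
4 Hz ≤ fs/2 = 24 Hz, appears at 4 Hz.
174 Hz mod fs = 30 Hz.
30 Hz > fs/2 = 24 Hz, folds to fs − 30 Hz = 18 Hz.
118 Hz mod fs = 22 Hz.
22 Hz ≤ fs/2 = 24 Hz, appears at 22 Hz.
42 Hz > fs/2 = 24 Hz, folds to fs − 42 Hz = 6 Hz.
Distinct values: {4 Hz, 6 Hz, 18 Hz, 22 Hz}.

4 Hz, 6 Hz, 18 Hz, 22 Hz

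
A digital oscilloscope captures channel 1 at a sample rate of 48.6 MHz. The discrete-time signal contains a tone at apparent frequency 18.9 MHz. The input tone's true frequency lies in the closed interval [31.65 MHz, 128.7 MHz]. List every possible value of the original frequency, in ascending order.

67.5 MHz, 78.3 MHz, 116.1 MHz, 126.9 MHz

Frequencies that alias to 18.9 MHz are k·fs ± 18.9 MHz for integer k ≥ 0.
k=0: 18.9 MHz.
k=1: 29.7 MHz, 67.5 MHz.
k=2: 78.3 MHz, 116.1 MHz.
k=3: 126.9 MHz, 164.7 MHz.
k=4: 175.5 MHz, 213.3 MHz.
Within [31.65 MHz, 128.7 MHz]: 67.5 MHz, 78.3 MHz, 116.1 MHz, 126.9 MHz.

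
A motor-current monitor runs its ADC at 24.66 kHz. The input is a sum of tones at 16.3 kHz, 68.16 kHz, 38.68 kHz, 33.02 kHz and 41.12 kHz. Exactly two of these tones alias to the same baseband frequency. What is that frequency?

8.36 kHz

fs/2 = 12.33 kHz.
16.3 kHz > fs/2 = 12.33 kHz, folds to fs − 16.3 kHz = 8.36 kHz.
68.16 kHz mod fs = 18.84 kHz.
18.84 kHz > fs/2 = 12.33 kHz, folds to fs − 18.84 kHz = 5.82 kHz.
38.68 kHz mod fs = 14.02 kHz.
14.02 kHz > fs/2 = 12.33 kHz, folds to fs − 14.02 kHz = 10.64 kHz.
33.02 kHz mod fs = 8.36 kHz.
8.36 kHz ≤ fs/2 = 12.33 kHz, appears at 8.36 kHz.
41.12 kHz mod fs = 16.46 kHz.
16.46 kHz > fs/2 = 12.33 kHz, folds to fs − 16.46 kHz = 8.2 kHz.
16.3 kHz and 33.02 kHz both map to 8.36 kHz.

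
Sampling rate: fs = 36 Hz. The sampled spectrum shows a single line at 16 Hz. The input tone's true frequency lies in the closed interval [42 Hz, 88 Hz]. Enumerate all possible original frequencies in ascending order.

Frequencies that alias to 16 Hz are k·fs ± 16 Hz for integer k ≥ 0.
k=0: 16 Hz.
k=1: 20 Hz, 52 Hz.
k=2: 56 Hz, 88 Hz.
k=3: 92 Hz, 124 Hz.
Within [42 Hz, 88 Hz]: 52 Hz, 56 Hz, 88 Hz.

52 Hz, 56 Hz, 88 Hz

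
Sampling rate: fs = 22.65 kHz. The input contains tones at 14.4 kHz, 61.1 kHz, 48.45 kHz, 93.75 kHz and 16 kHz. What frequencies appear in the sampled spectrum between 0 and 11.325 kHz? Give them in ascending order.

3.15 kHz, 6.65 kHz, 6.85 kHz, 8.25 kHz

fs/2 = 11.325 kHz.
14.4 kHz > fs/2 = 11.325 kHz, folds to fs − 14.4 kHz = 8.25 kHz.
61.1 kHz mod fs = 15.8 kHz.
15.8 kHz > fs/2 = 11.325 kHz, folds to fs − 15.8 kHz = 6.85 kHz.
48.45 kHz mod fs = 3.15 kHz.
3.15 kHz ≤ fs/2 = 11.325 kHz, appears at 3.15 kHz.
93.75 kHz mod fs = 3.15 kHz.
3.15 kHz ≤ fs/2 = 11.325 kHz, appears at 3.15 kHz.
16 kHz > fs/2 = 11.325 kHz, folds to fs − 16 kHz = 6.65 kHz.
Distinct values: {3.15 kHz, 6.65 kHz, 6.85 kHz, 8.25 kHz}.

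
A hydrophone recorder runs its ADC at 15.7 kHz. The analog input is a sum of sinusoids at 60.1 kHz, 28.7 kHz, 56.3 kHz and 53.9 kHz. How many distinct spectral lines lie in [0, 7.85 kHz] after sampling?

3

fs/2 = 7.85 kHz.
60.1 kHz mod fs = 13 kHz.
13 kHz > fs/2 = 7.85 kHz, folds to fs − 13 kHz = 2.7 kHz.
28.7 kHz mod fs = 13 kHz.
13 kHz > fs/2 = 7.85 kHz, folds to fs − 13 kHz = 2.7 kHz.
56.3 kHz mod fs = 9.2 kHz.
9.2 kHz > fs/2 = 7.85 kHz, folds to fs − 9.2 kHz = 6.5 kHz.
53.9 kHz mod fs = 6.8 kHz.
6.8 kHz ≤ fs/2 = 7.85 kHz, appears at 6.8 kHz.
Distinct values: {2.7 kHz, 6.5 kHz, 6.8 kHz} → 3.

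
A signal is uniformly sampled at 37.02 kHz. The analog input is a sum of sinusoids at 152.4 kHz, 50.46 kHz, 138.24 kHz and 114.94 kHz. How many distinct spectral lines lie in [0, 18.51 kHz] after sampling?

fs/2 = 18.51 kHz.
152.4 kHz mod fs = 4.32 kHz.
4.32 kHz ≤ fs/2 = 18.51 kHz, appears at 4.32 kHz.
50.46 kHz mod fs = 13.44 kHz.
13.44 kHz ≤ fs/2 = 18.51 kHz, appears at 13.44 kHz.
138.24 kHz mod fs = 27.18 kHz.
27.18 kHz > fs/2 = 18.51 kHz, folds to fs − 27.18 kHz = 9.84 kHz.
114.94 kHz mod fs = 3.88 kHz.
3.88 kHz ≤ fs/2 = 18.51 kHz, appears at 3.88 kHz.
Distinct values: {3.88 kHz, 4.32 kHz, 9.84 kHz, 13.44 kHz} → 4.

4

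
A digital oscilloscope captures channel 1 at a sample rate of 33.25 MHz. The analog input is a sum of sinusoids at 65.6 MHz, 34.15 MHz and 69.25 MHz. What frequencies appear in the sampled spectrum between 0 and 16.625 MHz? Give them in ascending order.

0.9 MHz, 2.75 MHz

fs/2 = 16.625 MHz.
65.6 MHz mod fs = 32.35 MHz.
32.35 MHz > fs/2 = 16.625 MHz, folds to fs − 32.35 MHz = 0.9 MHz.
34.15 MHz mod fs = 0.9 MHz.
0.9 MHz ≤ fs/2 = 16.625 MHz, appears at 0.9 MHz.
69.25 MHz mod fs = 2.75 MHz.
2.75 MHz ≤ fs/2 = 16.625 MHz, appears at 2.75 MHz.
Distinct values: {0.9 MHz, 2.75 MHz}.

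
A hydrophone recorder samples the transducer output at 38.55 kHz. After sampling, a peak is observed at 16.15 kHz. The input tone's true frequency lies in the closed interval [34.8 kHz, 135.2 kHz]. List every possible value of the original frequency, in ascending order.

54.7 kHz, 60.95 kHz, 93.25 kHz, 99.5 kHz, 131.8 kHz

Frequencies that alias to 16.15 kHz are k·fs ± 16.15 kHz for integer k ≥ 0.
k=0: 16.15 kHz.
k=1: 22.4 kHz, 54.7 kHz.
k=2: 60.95 kHz, 93.25 kHz.
k=3: 99.5 kHz, 131.8 kHz.
k=4: 138.05 kHz, 170.35 kHz.
Within [34.8 kHz, 135.2 kHz]: 54.7 kHz, 60.95 kHz, 93.25 kHz, 99.5 kHz, 131.8 kHz.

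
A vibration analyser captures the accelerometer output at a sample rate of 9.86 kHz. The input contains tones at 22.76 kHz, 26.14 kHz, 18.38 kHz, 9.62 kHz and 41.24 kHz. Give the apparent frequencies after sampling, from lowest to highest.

fs/2 = 4.93 kHz.
22.76 kHz mod fs = 3.04 kHz.
3.04 kHz ≤ fs/2 = 4.93 kHz, appears at 3.04 kHz.
26.14 kHz mod fs = 6.42 kHz.
6.42 kHz > fs/2 = 4.93 kHz, folds to fs − 6.42 kHz = 3.44 kHz.
18.38 kHz mod fs = 8.52 kHz.
8.52 kHz > fs/2 = 4.93 kHz, folds to fs − 8.52 kHz = 1.34 kHz.
9.62 kHz > fs/2 = 4.93 kHz, folds to fs − 9.62 kHz = 0.24 kHz.
41.24 kHz mod fs = 1.8 kHz.
1.8 kHz ≤ fs/2 = 4.93 kHz, appears at 1.8 kHz.
Distinct values: {0.24 kHz, 1.34 kHz, 1.8 kHz, 3.04 kHz, 3.44 kHz}.

0.24 kHz, 1.34 kHz, 1.8 kHz, 3.04 kHz, 3.44 kHz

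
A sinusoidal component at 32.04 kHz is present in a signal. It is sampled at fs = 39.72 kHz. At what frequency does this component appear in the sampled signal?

7.68 kHz

32.04 kHz > fs/2 = 19.86 kHz, folds to fs − 32.04 kHz = 7.68 kHz.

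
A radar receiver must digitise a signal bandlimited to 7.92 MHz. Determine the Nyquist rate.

15.84 MHz

Nyquist rate = 2 × 7.92 MHz = 15.84 MHz.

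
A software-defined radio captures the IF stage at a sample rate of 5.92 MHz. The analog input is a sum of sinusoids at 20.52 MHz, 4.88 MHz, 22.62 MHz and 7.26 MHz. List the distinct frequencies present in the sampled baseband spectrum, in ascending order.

fs/2 = 2.96 MHz.
20.52 MHz mod fs = 2.76 MHz.
2.76 MHz ≤ fs/2 = 2.96 MHz, appears at 2.76 MHz.
4.88 MHz > fs/2 = 2.96 MHz, folds to fs − 4.88 MHz = 1.04 MHz.
22.62 MHz mod fs = 4.86 MHz.
4.86 MHz > fs/2 = 2.96 MHz, folds to fs − 4.86 MHz = 1.06 MHz.
7.26 MHz mod fs = 1.34 MHz.
1.34 MHz ≤ fs/2 = 2.96 MHz, appears at 1.34 MHz.
Distinct values: {1.04 MHz, 1.06 MHz, 1.34 MHz, 2.76 MHz}.

1.04 MHz, 1.06 MHz, 1.34 MHz, 2.76 MHz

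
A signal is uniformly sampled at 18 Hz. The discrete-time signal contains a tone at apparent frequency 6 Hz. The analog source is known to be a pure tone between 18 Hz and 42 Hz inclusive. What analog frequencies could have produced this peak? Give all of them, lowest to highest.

24 Hz, 30 Hz, 42 Hz

Frequencies that alias to 6 Hz are k·fs ± 6 Hz for integer k ≥ 0.
k=0: 6 Hz.
k=1: 12 Hz, 24 Hz.
k=2: 30 Hz, 42 Hz.
k=3: 48 Hz, 60 Hz.
Within [18 Hz, 42 Hz]: 24 Hz, 30 Hz, 42 Hz.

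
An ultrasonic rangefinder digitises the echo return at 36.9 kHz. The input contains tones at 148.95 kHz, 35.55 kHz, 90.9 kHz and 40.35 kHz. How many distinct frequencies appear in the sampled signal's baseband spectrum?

fs/2 = 18.45 kHz.
148.95 kHz mod fs = 1.35 kHz.
1.35 kHz ≤ fs/2 = 18.45 kHz, appears at 1.35 kHz.
35.55 kHz > fs/2 = 18.45 kHz, folds to fs − 35.55 kHz = 1.35 kHz.
90.9 kHz mod fs = 17.1 kHz.
17.1 kHz ≤ fs/2 = 18.45 kHz, appears at 17.1 kHz.
40.35 kHz mod fs = 3.45 kHz.
3.45 kHz ≤ fs/2 = 18.45 kHz, appears at 3.45 kHz.
Distinct values: {1.35 kHz, 3.45 kHz, 17.1 kHz} → 3.

3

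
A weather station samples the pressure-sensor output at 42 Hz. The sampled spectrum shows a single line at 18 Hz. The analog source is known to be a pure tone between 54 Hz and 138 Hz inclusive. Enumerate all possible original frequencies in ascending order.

Frequencies that alias to 18 Hz are k·fs ± 18 Hz for integer k ≥ 0.
k=0: 18 Hz.
k=1: 24 Hz, 60 Hz.
k=2: 66 Hz, 102 Hz.
k=3: 108 Hz, 144 Hz.
k=4: 150 Hz, 186 Hz.
Within [54 Hz, 138 Hz]: 60 Hz, 66 Hz, 102 Hz, 108 Hz.

60 Hz, 66 Hz, 102 Hz, 108 Hz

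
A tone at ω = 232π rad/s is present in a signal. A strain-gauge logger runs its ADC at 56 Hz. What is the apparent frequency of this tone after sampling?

ω = 232π rad/s → f = ω/(2π) = 116 Hz.
116 Hz mod fs = 4 Hz.
4 Hz ≤ fs/2 = 28 Hz, appears at 4 Hz.

4 Hz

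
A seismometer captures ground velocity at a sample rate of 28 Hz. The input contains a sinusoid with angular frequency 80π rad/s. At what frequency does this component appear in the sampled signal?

12 Hz

ω = 80π rad/s → f = ω/(2π) = 40 Hz.
40 Hz mod fs = 12 Hz.
12 Hz ≤ fs/2 = 14 Hz, appears at 12 Hz.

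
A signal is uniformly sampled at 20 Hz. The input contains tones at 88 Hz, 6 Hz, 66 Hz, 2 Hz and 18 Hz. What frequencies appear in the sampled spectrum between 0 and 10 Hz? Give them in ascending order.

fs/2 = 10 Hz.
88 Hz mod fs = 8 Hz.
8 Hz ≤ fs/2 = 10 Hz, appears at 8 Hz.
6 Hz ≤ fs/2 = 10 Hz, passes unchanged.
66 Hz mod fs = 6 Hz.
6 Hz ≤ fs/2 = 10 Hz, appears at 6 Hz.
2 Hz ≤ fs/2 = 10 Hz, passes unchanged.
18 Hz > fs/2 = 10 Hz, folds to fs − 18 Hz = 2 Hz.
Distinct values: {2 Hz, 6 Hz, 8 Hz}.

2 Hz, 6 Hz, 8 Hz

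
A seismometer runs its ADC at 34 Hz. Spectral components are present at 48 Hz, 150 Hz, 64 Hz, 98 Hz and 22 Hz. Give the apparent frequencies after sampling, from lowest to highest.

4 Hz, 12 Hz, 14 Hz

fs/2 = 17 Hz.
48 Hz mod fs = 14 Hz.
14 Hz ≤ fs/2 = 17 Hz, appears at 14 Hz.
150 Hz mod fs = 14 Hz.
14 Hz ≤ fs/2 = 17 Hz, appears at 14 Hz.
64 Hz mod fs = 30 Hz.
30 Hz > fs/2 = 17 Hz, folds to fs − 30 Hz = 4 Hz.
98 Hz mod fs = 30 Hz.
30 Hz > fs/2 = 17 Hz, folds to fs − 30 Hz = 4 Hz.
22 Hz > fs/2 = 17 Hz, folds to fs − 22 Hz = 12 Hz.
Distinct values: {4 Hz, 12 Hz, 14 Hz}.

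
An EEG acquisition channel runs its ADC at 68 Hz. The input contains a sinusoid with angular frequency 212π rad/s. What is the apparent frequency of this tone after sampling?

ω = 212π rad/s → f = ω/(2π) = 106 Hz.
106 Hz mod fs = 38 Hz.
38 Hz > fs/2 = 34 Hz, folds to fs − 38 Hz = 30 Hz.

30 Hz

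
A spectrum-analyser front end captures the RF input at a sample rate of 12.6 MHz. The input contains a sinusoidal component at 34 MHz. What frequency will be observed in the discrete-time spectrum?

34 MHz mod fs = 8.8 MHz.
8.8 MHz > fs/2 = 6.3 MHz, folds to fs − 8.8 MHz = 3.8 MHz.

3.8 MHz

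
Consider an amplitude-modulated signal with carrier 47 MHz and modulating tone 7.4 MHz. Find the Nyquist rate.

108.8 MHz

AM sidebands sit at fc ± fm = 39.6 MHz and 54.4 MHz.
Highest-frequency component: 54.4 MHz.
Nyquist rate = 2 × 54.4 MHz = 108.8 MHz.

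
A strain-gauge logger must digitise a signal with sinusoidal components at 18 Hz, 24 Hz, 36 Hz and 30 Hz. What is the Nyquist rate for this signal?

Highest-frequency component: 36 Hz.
Nyquist rate = 2 × 36 Hz = 72 Hz.

72 Hz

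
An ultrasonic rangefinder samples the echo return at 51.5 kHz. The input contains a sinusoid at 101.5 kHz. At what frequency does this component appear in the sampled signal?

1.5 kHz

101.5 kHz mod fs = 50 kHz.
50 kHz > fs/2 = 25.75 kHz, folds to fs − 50 kHz = 1.5 kHz.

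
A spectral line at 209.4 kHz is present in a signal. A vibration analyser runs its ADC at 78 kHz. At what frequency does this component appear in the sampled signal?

209.4 kHz mod fs = 53.4 kHz.
53.4 kHz > fs/2 = 39 kHz, folds to fs − 53.4 kHz = 24.6 kHz.

24.6 kHz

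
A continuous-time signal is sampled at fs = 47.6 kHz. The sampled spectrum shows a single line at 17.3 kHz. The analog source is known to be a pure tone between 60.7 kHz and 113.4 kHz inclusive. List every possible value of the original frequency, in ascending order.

64.9 kHz, 77.9 kHz, 112.5 kHz

Frequencies that alias to 17.3 kHz are k·fs ± 17.3 kHz for integer k ≥ 0.
k=0: 17.3 kHz.
k=1: 30.3 kHz, 64.9 kHz.
k=2: 77.9 kHz, 112.5 kHz.
k=3: 125.5 kHz, 160.1 kHz.
Within [60.7 kHz, 113.4 kHz]: 64.9 kHz, 77.9 kHz, 112.5 kHz.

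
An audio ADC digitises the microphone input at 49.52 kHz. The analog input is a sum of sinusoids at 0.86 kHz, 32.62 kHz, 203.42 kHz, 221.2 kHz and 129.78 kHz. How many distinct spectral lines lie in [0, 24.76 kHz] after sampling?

5

fs/2 = 24.76 kHz.
0.86 kHz ≤ fs/2 = 24.76 kHz, passes unchanged.
32.62 kHz > fs/2 = 24.76 kHz, folds to fs − 32.62 kHz = 16.9 kHz.
203.42 kHz mod fs = 5.34 kHz.
5.34 kHz ≤ fs/2 = 24.76 kHz, appears at 5.34 kHz.
221.2 kHz mod fs = 23.12 kHz.
23.12 kHz ≤ fs/2 = 24.76 kHz, appears at 23.12 kHz.
129.78 kHz mod fs = 30.74 kHz.
30.74 kHz > fs/2 = 24.76 kHz, folds to fs − 30.74 kHz = 18.78 kHz.
Distinct values: {0.86 kHz, 5.34 kHz, 16.9 kHz, 18.78 kHz, 23.12 kHz} → 5.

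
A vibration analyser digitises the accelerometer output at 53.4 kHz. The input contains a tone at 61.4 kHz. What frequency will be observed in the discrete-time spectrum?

8 kHz

61.4 kHz mod fs = 8 kHz.
8 kHz ≤ fs/2 = 26.7 kHz, appears at 8 kHz.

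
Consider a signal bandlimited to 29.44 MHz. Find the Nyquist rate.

58.88 MHz

Nyquist rate = 2 × 29.44 MHz = 58.88 MHz.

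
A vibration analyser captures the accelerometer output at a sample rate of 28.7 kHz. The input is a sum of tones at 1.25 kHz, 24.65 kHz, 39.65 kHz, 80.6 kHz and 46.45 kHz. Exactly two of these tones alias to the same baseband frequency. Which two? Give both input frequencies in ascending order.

fs/2 = 14.35 kHz.
1.25 kHz ≤ fs/2 = 14.35 kHz, passes unchanged.
24.65 kHz > fs/2 = 14.35 kHz, folds to fs − 24.65 kHz = 4.05 kHz.
39.65 kHz mod fs = 10.95 kHz.
10.95 kHz ≤ fs/2 = 14.35 kHz, appears at 10.95 kHz.
80.6 kHz mod fs = 23.2 kHz.
23.2 kHz > fs/2 = 14.35 kHz, folds to fs − 23.2 kHz = 5.5 kHz.
46.45 kHz mod fs = 17.75 kHz.
17.75 kHz > fs/2 = 14.35 kHz, folds to fs − 17.75 kHz = 10.95 kHz.
39.65 kHz and 46.45 kHz both map to 10.95 kHz.

39.65 kHz, 46.45 kHz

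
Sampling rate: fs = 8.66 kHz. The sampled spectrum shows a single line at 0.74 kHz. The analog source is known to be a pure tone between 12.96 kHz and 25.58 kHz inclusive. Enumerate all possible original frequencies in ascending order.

Frequencies that alias to 0.74 kHz are k·fs ± 0.74 kHz for integer k ≥ 0.
k=0: 0.74 kHz.
k=1: 7.92 kHz, 9.4 kHz.
k=2: 16.58 kHz, 18.06 kHz.
k=3: 25.24 kHz, 26.72 kHz.
k=4: 33.9 kHz, 35.38 kHz.
Within [12.96 kHz, 25.58 kHz]: 16.58 kHz, 18.06 kHz, 25.24 kHz.

16.58 kHz, 18.06 kHz, 25.24 kHz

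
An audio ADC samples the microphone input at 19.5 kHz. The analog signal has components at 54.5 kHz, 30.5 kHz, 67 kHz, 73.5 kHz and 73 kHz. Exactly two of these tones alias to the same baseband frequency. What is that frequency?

8.5 kHz

fs/2 = 9.75 kHz.
54.5 kHz mod fs = 15.5 kHz.
15.5 kHz > fs/2 = 9.75 kHz, folds to fs − 15.5 kHz = 4 kHz.
30.5 kHz mod fs = 11 kHz.
11 kHz > fs/2 = 9.75 kHz, folds to fs − 11 kHz = 8.5 kHz.
67 kHz mod fs = 8.5 kHz.
8.5 kHz ≤ fs/2 = 9.75 kHz, appears at 8.5 kHz.
73.5 kHz mod fs = 15 kHz.
15 kHz > fs/2 = 9.75 kHz, folds to fs − 15 kHz = 4.5 kHz.
73 kHz mod fs = 14.5 kHz.
14.5 kHz > fs/2 = 9.75 kHz, folds to fs − 14.5 kHz = 5 kHz.
30.5 kHz and 67 kHz both map to 8.5 kHz.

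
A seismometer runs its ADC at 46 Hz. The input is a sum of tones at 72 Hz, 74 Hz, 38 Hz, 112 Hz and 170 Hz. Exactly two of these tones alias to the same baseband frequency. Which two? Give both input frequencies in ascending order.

72 Hz, 112 Hz

fs/2 = 23 Hz.
72 Hz mod fs = 26 Hz.
26 Hz > fs/2 = 23 Hz, folds to fs − 26 Hz = 20 Hz.
74 Hz mod fs = 28 Hz.
28 Hz > fs/2 = 23 Hz, folds to fs − 28 Hz = 18 Hz.
38 Hz > fs/2 = 23 Hz, folds to fs − 38 Hz = 8 Hz.
112 Hz mod fs = 20 Hz.
20 Hz ≤ fs/2 = 23 Hz, appears at 20 Hz.
170 Hz mod fs = 32 Hz.
32 Hz > fs/2 = 23 Hz, folds to fs − 32 Hz = 14 Hz.
72 Hz and 112 Hz both map to 20 Hz.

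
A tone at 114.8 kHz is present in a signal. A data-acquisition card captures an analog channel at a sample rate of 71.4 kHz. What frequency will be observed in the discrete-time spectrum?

114.8 kHz mod fs = 43.4 kHz.
43.4 kHz > fs/2 = 35.7 kHz, folds to fs − 43.4 kHz = 28 kHz.

28 kHz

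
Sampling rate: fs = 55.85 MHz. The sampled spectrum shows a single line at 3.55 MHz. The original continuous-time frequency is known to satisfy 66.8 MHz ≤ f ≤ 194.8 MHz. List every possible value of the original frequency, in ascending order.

108.15 MHz, 115.25 MHz, 164 MHz, 171.1 MHz

Frequencies that alias to 3.55 MHz are k·fs ± 3.55 MHz for integer k ≥ 0.
k=0: 3.55 MHz.
k=1: 52.3 MHz, 59.4 MHz.
k=2: 108.15 MHz, 115.25 MHz.
k=3: 164 MHz, 171.1 MHz.
k=4: 219.85 MHz, 226.95 MHz.
Within [66.8 MHz, 194.8 MHz]: 108.15 MHz, 115.25 MHz, 164 MHz, 171.1 MHz.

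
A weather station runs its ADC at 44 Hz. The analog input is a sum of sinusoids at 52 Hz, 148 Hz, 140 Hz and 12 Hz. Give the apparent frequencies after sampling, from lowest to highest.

fs/2 = 22 Hz.
52 Hz mod fs = 8 Hz.
8 Hz ≤ fs/2 = 22 Hz, appears at 8 Hz.
148 Hz mod fs = 16 Hz.
16 Hz ≤ fs/2 = 22 Hz, appears at 16 Hz.
140 Hz mod fs = 8 Hz.
8 Hz ≤ fs/2 = 22 Hz, appears at 8 Hz.
12 Hz ≤ fs/2 = 22 Hz, passes unchanged.
Distinct values: {8 Hz, 12 Hz, 16 Hz}.

8 Hz, 12 Hz, 16 Hz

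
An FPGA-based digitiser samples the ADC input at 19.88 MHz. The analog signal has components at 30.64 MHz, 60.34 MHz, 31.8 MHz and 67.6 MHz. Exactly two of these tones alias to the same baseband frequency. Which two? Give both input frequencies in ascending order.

31.8 MHz, 67.6 MHz

fs/2 = 9.94 MHz.
30.64 MHz mod fs = 10.76 MHz.
10.76 MHz > fs/2 = 9.94 MHz, folds to fs − 10.76 MHz = 9.12 MHz.
60.34 MHz mod fs = 0.7 MHz.
0.7 MHz ≤ fs/2 = 9.94 MHz, appears at 0.7 MHz.
31.8 MHz mod fs = 11.92 MHz.
11.92 MHz > fs/2 = 9.94 MHz, folds to fs − 11.92 MHz = 7.96 MHz.
67.6 MHz mod fs = 7.96 MHz.
7.96 MHz ≤ fs/2 = 9.94 MHz, appears at 7.96 MHz.
31.8 MHz and 67.6 MHz both map to 7.96 MHz.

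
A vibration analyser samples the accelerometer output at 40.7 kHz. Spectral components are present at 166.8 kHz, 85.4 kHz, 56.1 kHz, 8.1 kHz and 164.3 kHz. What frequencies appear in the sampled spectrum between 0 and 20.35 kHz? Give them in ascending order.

1.5 kHz, 4 kHz, 8.1 kHz, 15.4 kHz

fs/2 = 20.35 kHz.
166.8 kHz mod fs = 4 kHz.
4 kHz ≤ fs/2 = 20.35 kHz, appears at 4 kHz.
85.4 kHz mod fs = 4 kHz.
4 kHz ≤ fs/2 = 20.35 kHz, appears at 4 kHz.
56.1 kHz mod fs = 15.4 kHz.
15.4 kHz ≤ fs/2 = 20.35 kHz, appears at 15.4 kHz.
8.1 kHz ≤ fs/2 = 20.35 kHz, passes unchanged.
164.3 kHz mod fs = 1.5 kHz.
1.5 kHz ≤ fs/2 = 20.35 kHz, appears at 1.5 kHz.
Distinct values: {1.5 kHz, 4 kHz, 8.1 kHz, 15.4 kHz}.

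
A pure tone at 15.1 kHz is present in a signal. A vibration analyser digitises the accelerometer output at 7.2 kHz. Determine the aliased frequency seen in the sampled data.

0.7 kHz

15.1 kHz mod fs = 0.7 kHz.
0.7 kHz ≤ fs/2 = 3.6 kHz, appears at 0.7 kHz.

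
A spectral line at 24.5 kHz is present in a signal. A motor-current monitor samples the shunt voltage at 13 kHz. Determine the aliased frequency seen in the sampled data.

1.5 kHz

24.5 kHz mod fs = 11.5 kHz.
11.5 kHz > fs/2 = 6.5 kHz, folds to fs − 11.5 kHz = 1.5 kHz.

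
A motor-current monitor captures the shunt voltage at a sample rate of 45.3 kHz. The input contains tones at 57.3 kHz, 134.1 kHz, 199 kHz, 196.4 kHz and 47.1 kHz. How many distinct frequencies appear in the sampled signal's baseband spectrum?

fs/2 = 22.65 kHz.
57.3 kHz mod fs = 12 kHz.
12 kHz ≤ fs/2 = 22.65 kHz, appears at 12 kHz.
134.1 kHz mod fs = 43.5 kHz.
43.5 kHz > fs/2 = 22.65 kHz, folds to fs − 43.5 kHz = 1.8 kHz.
199 kHz mod fs = 17.8 kHz.
17.8 kHz ≤ fs/2 = 22.65 kHz, appears at 17.8 kHz.
196.4 kHz mod fs = 15.2 kHz.
15.2 kHz ≤ fs/2 = 22.65 kHz, appears at 15.2 kHz.
47.1 kHz mod fs = 1.8 kHz.
1.8 kHz ≤ fs/2 = 22.65 kHz, appears at 1.8 kHz.
Distinct values: {1.8 kHz, 12 kHz, 15.2 kHz, 17.8 kHz} → 4.

4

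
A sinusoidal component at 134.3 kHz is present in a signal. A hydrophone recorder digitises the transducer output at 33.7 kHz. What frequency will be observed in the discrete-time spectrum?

0.5 kHz

134.3 kHz mod fs = 33.2 kHz.
33.2 kHz > fs/2 = 16.85 kHz, folds to fs − 33.2 kHz = 0.5 kHz.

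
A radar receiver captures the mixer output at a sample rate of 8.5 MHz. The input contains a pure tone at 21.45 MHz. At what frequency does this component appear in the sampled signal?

21.45 MHz mod fs = 4.45 MHz.
4.45 MHz > fs/2 = 4.25 MHz, folds to fs − 4.45 MHz = 4.05 MHz.

4.05 MHz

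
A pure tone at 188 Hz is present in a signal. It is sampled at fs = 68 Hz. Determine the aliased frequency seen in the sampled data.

188 Hz mod fs = 52 Hz.
52 Hz > fs/2 = 34 Hz, folds to fs − 52 Hz = 16 Hz.

16 Hz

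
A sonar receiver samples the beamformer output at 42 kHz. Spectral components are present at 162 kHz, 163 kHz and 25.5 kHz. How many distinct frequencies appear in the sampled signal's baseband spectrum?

3

fs/2 = 21 kHz.
162 kHz mod fs = 36 kHz.
36 kHz > fs/2 = 21 kHz, folds to fs − 36 kHz = 6 kHz.
163 kHz mod fs = 37 kHz.
37 kHz > fs/2 = 21 kHz, folds to fs − 37 kHz = 5 kHz.
25.5 kHz > fs/2 = 21 kHz, folds to fs − 25.5 kHz = 16.5 kHz.
Distinct values: {5 kHz, 6 kHz, 16.5 kHz} → 3.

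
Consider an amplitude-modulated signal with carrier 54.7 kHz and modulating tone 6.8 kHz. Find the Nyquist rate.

AM sidebands sit at fc ± fm = 47.9 kHz and 61.5 kHz.
Highest-frequency component: 61.5 kHz.
Nyquist rate = 2 × 61.5 kHz = 123 kHz.

123 kHz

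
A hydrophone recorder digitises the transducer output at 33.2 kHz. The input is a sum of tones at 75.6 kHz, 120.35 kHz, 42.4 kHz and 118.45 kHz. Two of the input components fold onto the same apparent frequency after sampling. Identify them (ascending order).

fs/2 = 16.6 kHz.
75.6 kHz mod fs = 9.2 kHz.
9.2 kHz ≤ fs/2 = 16.6 kHz, appears at 9.2 kHz.
120.35 kHz mod fs = 20.75 kHz.
20.75 kHz > fs/2 = 16.6 kHz, folds to fs − 20.75 kHz = 12.45 kHz.
42.4 kHz mod fs = 9.2 kHz.
9.2 kHz ≤ fs/2 = 16.6 kHz, appears at 9.2 kHz.
118.45 kHz mod fs = 18.85 kHz.
18.85 kHz > fs/2 = 16.6 kHz, folds to fs − 18.85 kHz = 14.35 kHz.
42.4 kHz and 75.6 kHz both map to 9.2 kHz.

42.4 kHz, 75.6 kHz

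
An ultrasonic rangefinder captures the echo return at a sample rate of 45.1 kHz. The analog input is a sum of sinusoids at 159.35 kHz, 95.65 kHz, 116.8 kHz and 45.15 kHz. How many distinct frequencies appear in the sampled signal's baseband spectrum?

4

fs/2 = 22.55 kHz.
159.35 kHz mod fs = 24.05 kHz.
24.05 kHz > fs/2 = 22.55 kHz, folds to fs − 24.05 kHz = 21.05 kHz.
95.65 kHz mod fs = 5.45 kHz.
5.45 kHz ≤ fs/2 = 22.55 kHz, appears at 5.45 kHz.
116.8 kHz mod fs = 26.6 kHz.
26.6 kHz > fs/2 = 22.55 kHz, folds to fs − 26.6 kHz = 18.5 kHz.
45.15 kHz mod fs = 0.05 kHz.
0.05 kHz ≤ fs/2 = 22.55 kHz, appears at 0.05 kHz.
Distinct values: {0.05 kHz, 5.45 kHz, 18.5 kHz, 21.05 kHz} → 4.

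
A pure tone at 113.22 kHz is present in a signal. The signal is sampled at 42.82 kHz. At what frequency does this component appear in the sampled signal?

113.22 kHz mod fs = 27.58 kHz.
27.58 kHz > fs/2 = 21.41 kHz, folds to fs − 27.58 kHz = 15.24 kHz.

15.24 kHz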